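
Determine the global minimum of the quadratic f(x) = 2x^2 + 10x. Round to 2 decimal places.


For a quadratic f(x) = ax^2 + bx + c with a > 0, the minimum is at the vertex.
Vertex x-coordinate: x = -b/(2a)
x = -(10) / (2 * 2)
x = -10/4 = -5/2
Substitute back to find the minimum value:
f(-5/2) = 2 * (-5/2)^2 + 10 * (-5/2) + 0
= 25/2 - 25 + 0
= -25/2 = -12.50

-12.50


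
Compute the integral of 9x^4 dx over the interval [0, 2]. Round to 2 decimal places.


Find the antiderivative of 9x^4:
F(x) = 9/5 * x^5
Apply the Fundamental Theorem of Calculus:
F(2) - F(0)
= 9/5 * 2^5 - 9/5 * 0^5
= 9/5 * (32 - 0)
= 9/5 * 32
= 288/5 = 57.60

57.60


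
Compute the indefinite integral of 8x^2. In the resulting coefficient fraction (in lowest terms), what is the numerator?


Apply the power rule for integration:
integral of ax^n dx = a/(n+1) * x^(n+1) + C
integral of 8x^2 dx
= 8/3 * x^3 + C
The coefficient in lowest terms is 8/3, and its numerator is 8

8


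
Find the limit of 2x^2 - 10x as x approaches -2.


Since polynomials are continuous, we use direct substitution.
lim(x->-2) of 2x^2 - 10x
= 2 * (-2)^2 - 10 * (-2) + 0
= 8 + 20 + 0
= 28

28


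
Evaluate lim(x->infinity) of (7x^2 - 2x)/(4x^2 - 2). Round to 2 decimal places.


For limits at infinity with equal-degree polynomials,
we compare leading coefficients.
Numerator leading term: 7x^2
Denominator leading term: 4x^2
Divide both by x^2:
lim = (7 - 2/x) / (4 - 2/x^2)
As x -> infinity, the 1/x and 1/x^2 terms vanish:
= 7/4 = 1.75

1.75


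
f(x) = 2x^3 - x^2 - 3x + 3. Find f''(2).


First derivative:
f'(x) = 6x^2 - 2x - 3
Second derivative:
f''(x) = 12x - 2
Substitute x = 2:
f''(2) = 12 * 2 - 2
= 24 - 2
= 22

22


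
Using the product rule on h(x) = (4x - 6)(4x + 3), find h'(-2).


Let u(x) = 4x - 6 and v(x) = 4x + 3
u'(x) = 4
v'(x) = 4
Product rule: h'(x) = u'(x)*v(x) + u(x)*v'(x)
= 4 * (4x + 3) + (4x - 6) * 4
At x = -2:
u(-2) = 4 * (-2) - 6 = -14
v(-2) = 4 * (-2) + 3 = -5
h'(-2) = 4 * (-5) + (-14) * 4
= -20 - 56
= -76

-76


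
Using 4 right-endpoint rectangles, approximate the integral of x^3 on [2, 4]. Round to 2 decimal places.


Right Riemann sum uses right endpoints of each subinterval.
Interval: [2, 4], n = 4
dx = (4 - 2) / 4 = 1/2
Right endpoints: [5/2, 3, 7/2, 4]
f values: [125/8, 27, 343/8, 64]
Sum = dx * (sum of f values)
= 1/2 * 299/2
= 299/4 = 74.75

74.75


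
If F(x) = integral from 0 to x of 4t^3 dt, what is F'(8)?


By the Fundamental Theorem of Calculus (Part 1):
If F(x) = integral from 0 to x of f(t) dt, then F'(x) = f(x)
Here f(t) = 4t^3
So F'(x) = 4x^3
Evaluate at x = 8:
F'(8) = 4 * 8^3
= 4 * 512
= 2048

2048


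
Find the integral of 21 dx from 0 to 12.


The integral of a constant k over [a, b] equals k * (b - a).
integral from 0 to 12 of 21 dx
= 21 * (12 - 0)
= 21 * 12
= 252

252


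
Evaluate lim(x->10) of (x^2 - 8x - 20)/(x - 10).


Direct substitution gives 0/0, so we factor the numerator.
Factor: (x^2 - 8x - 20) = (x - 10)(x + 2)
Cancel the common factor (x - 10):
(x^2 - 8x - 20)/(x - 10) = (x + 2)
Now substitute x = 10:
= (10) - (-2) = 12

12


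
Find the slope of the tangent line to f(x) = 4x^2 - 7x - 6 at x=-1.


The slope of the tangent line equals f'(x) at the point.
f(x) = 4x^2 - 7x - 6
f'(x) = 8x - 7
At x = -1:
f'(-1) = 8 * (-1) - 7
= -8 - 7
= -15

-15


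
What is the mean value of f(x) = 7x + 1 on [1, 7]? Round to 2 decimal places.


Average value = 1/(b-a) * integral from a to b of f(x) dx
First compute the integral of 7x + 1:
F(x) = (7/2)x^2 + x
F(7) = 7/2 * 49 + 1 * 7 = 357/2
F(1) = 7/2 * 1 + 1 * 1 = 9/2
Integral = 357/2 - 9/2 = 174
Average = 174 / (7 - 1) = 174 / 6
= 29 = 29.00

29.00


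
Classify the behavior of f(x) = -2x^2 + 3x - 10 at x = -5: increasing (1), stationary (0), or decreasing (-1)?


Compute f'(x) to determine behavior:
f'(x) = -4x + 3
f'(-5) = -4 * (-5) + 3
= 20 + 3
= 23
Since f'(-5) > 0, the function is increasing (1)

1


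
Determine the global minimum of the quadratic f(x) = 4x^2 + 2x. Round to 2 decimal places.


For a quadratic f(x) = ax^2 + bx + c with a > 0, the minimum is at the vertex.
Vertex x-coordinate: x = -b/(2a)
x = -(2) / (2 * 4)
x = -2/8 = -1/4
Substitute back to find the minimum value:
f(-1/4) = 4 * (-1/4)^2 + 2 * (-1/4) + 0
= 1/4 - 1/2 + 0
= -1/4 = -0.25

-0.25


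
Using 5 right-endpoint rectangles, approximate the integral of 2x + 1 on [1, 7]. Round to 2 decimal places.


Right Riemann sum uses right endpoints of each subinterval.
Interval: [1, 7], n = 5
dx = (7 - 1) / 5 = 6/5
Right endpoints: [11/5, 17/5, 23/5, 29/5, 7]
f values: [27/5, 39/5, 51/5, 63/5, 15]
Sum = dx * (sum of f values)
= 6/5 * 51
= 306/5 = 61.20

61.20


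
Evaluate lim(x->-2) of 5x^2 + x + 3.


Since polynomials are continuous, we use direct substitution.
lim(x->-2) of 5x^2 + x + 3
= 5 * (-2)^2 + 1 * (-2) + 3
= 20 - 2 + 3
= 21

21


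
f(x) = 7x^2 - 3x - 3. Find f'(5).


Differentiate term by term using power and sum rules:
f(x) = 7x^2 - 3x - 3
f'(x) = 14x - 3
Substitute x = 5:
f'(5) = 14 * 5 - 3
= 70 - 3
= 67

67


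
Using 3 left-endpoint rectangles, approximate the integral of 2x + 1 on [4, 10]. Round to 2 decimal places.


Left Riemann sum uses left endpoints of each subinterval.
Interval: [4, 10], n = 3
dx = (10 - 4) / 3 = 2
Left endpoints: [4, 6, 8]
f values: [9, 13, 17]
Sum = dx * (sum of f values)
= 2 * 39
= 78 = 78.00

78.00


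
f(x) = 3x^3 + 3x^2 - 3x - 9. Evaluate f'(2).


Differentiate f(x) = 3x^3 + 3x^2 - 3x - 9 term by term:
f'(x) = 9x^2 + 6x - 3
Substitute x = 2:
f'(2) = 9 * 2^2 + 6 * 2 - 3
= 36 + 12 - 3
= 45

45


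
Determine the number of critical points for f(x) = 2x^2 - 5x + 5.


Find where f'(x) = 0:
f'(x) = 4x - 5
Set f'(x) = 0:
4x - 5 = 0
x = 5 / 4 = 5/4
This is a linear equation in x, so there is exactly one solution.
Number of critical points: 1

1


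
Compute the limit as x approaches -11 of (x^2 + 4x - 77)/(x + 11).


Direct substitution gives 0/0, so we factor the numerator.
Factor: (x^2 + 4x - 77) = (x + 11)(x - 7)
Cancel the common factor (x + 11):
(x^2 + 4x - 77)/(x + 11) = (x - 7)
Now substitute x = -11:
= (-11) - (7) = -18

-18


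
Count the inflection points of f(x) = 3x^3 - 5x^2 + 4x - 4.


Inflection points occur where f''(x) = 0 and concavity changes.
f(x) = 3x^3 - 5x^2 + 4x - 4
f'(x) = 9x^2 - 10x + 4
f''(x) = 18x - 10
Set f''(x) = 0:
18x - 10 = 0
x = 10 / 18 = 5/9
Since f''(x) is linear (degree 1), it changes sign at this point.
Therefore there is exactly 1 inflection point.

1


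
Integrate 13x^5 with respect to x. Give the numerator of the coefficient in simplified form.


Apply the power rule for integration:
integral of ax^n dx = a/(n+1) * x^(n+1) + C
integral of 13x^5 dx
= 13/6 * x^6 + C
The coefficient in lowest terms is 13/6, and its numerator is 13

13


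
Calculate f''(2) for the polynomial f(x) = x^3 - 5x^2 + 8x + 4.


First derivative:
f'(x) = 3x^2 - 10x + 8
Second derivative:
f''(x) = 6x - 10
Substitute x = 2:
f''(2) = 6 * 2 - 10
= 12 - 10
= 2

2


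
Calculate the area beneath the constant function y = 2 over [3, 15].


The area under a constant function y = 2 is a rectangle.
Width = 15 - 3 = 12
Height = 2
Area = width * height
= 12 * 2
= 24

24


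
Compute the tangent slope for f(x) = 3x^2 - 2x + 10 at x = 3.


The slope of the tangent line equals f'(x) at the point.
f(x) = 3x^2 - 2x + 10
f'(x) = 6x - 2
At x = 3:
f'(3) = 6 * 3 - 2
= 18 - 2
= 16

16


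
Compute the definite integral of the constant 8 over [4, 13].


The integral of a constant k over [a, b] equals k * (b - a).
integral from 4 to 13 of 8 dx
= 8 * (13 - 4)
= 8 * 9
= 72

72


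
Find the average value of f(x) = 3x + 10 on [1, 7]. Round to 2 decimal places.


Average value = 1/(b-a) * integral from a to b of f(x) dx
First compute the integral of 3x + 10:
F(x) = (3/2)x^2 + 10x
F(7) = 3/2 * 49 + 10 * 7 = 287/2
F(1) = 3/2 * 1 + 10 * 1 = 23/2
Integral = 287/2 - 23/2 = 132
Average = 132 / (7 - 1) = 132 / 6
= 22 = 22.00

22.00


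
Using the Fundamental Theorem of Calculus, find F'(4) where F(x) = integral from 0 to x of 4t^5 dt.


By the Fundamental Theorem of Calculus (Part 1):
If F(x) = integral from 0 to x of f(t) dt, then F'(x) = f(x)
Here f(t) = 4t^5
So F'(x) = 4x^5
Evaluate at x = 4:
F'(4) = 4 * 4^5
= 4 * 1024
= 4096

4096


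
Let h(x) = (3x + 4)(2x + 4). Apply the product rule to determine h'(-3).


Let u(x) = 3x + 4 and v(x) = 2x + 4
u'(x) = 3
v'(x) = 2
Product rule: h'(x) = u'(x)*v(x) + u(x)*v'(x)
= 3 * (2x + 4) + (3x + 4) * 2
At x = -3:
u(-3) = 3 * (-3) + 4 = -5
v(-3) = 2 * (-3) + 4 = -2
h'(-3) = 3 * (-2) + (-5) * 2
= -6 - 10
= -16

-16


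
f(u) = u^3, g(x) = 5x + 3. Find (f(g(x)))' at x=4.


Using the chain rule: (f(g(x)))' = f'(g(x)) * g'(x)
First, find g(4):
g(4) = 5 * 4 + 3 = 23
Next, f'(u) = 3u^2
And g'(x) = 5
So f'(g(4)) * g'(4)
= 3 * 23^2 * 5
= 3 * 529 * 5
= 7935

7935


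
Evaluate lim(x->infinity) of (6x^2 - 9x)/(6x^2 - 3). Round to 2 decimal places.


For limits at infinity with equal-degree polynomials,
we compare leading coefficients.
Numerator leading term: 6x^2
Denominator leading term: 6x^2
Divide both by x^2:
lim = (6 - 9/x) / (6 - 3/x^2)
As x -> infinity, the 1/x and 1/x^2 terms vanish:
= 6/6 = 1 = 1.00

1.00


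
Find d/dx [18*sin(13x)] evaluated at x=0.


Apply the chain rule to differentiate 18*sin(13x):
d/dx [18*sin(13x)]
= 18 * cos(13x) * d/dx(13x)
= 18 * 13 * cos(13x)
= 234 * cos(13x)
Evaluate at x = 0:
= 234 * cos(0)
= 234 * 1
= 234

234


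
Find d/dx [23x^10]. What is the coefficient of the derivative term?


We apply the power rule: d/dx [ax^n] = a*n * x^(n-1)
d/dx [23x^10]
= 23 * 10 * x^(10-1)
= 230x^9
The coefficient is 230

230


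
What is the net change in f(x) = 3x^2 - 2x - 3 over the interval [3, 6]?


Net change = f(b) - f(a)
f(x) = 3x^2 - 2x - 3
Compute f(6):
f(6) = 3 * 6^2 - 2 * 6 - 3
= 108 - 12 - 3
= 93
Compute f(3):
f(3) = 3 * 3^2 - 2 * 3 - 3
= 27 - 6 - 3
= 18
Net change = 93 - 18 = 75

75


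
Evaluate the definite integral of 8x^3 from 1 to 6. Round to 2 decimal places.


Find the antiderivative of 8x^3:
F(x) = 8/4 * x^4
Apply the Fundamental Theorem of Calculus:
F(6) - F(1)
= 8/4 * 6^4 - 8/4 * 1^4
= 8/4 * (1296 - 1)
= 8/4 * 1295
= 2590 = 2590.00

2590.00


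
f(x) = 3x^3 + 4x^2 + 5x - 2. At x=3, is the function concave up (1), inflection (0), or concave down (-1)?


Concavity is determined by the sign of f''(x).
f(x) = 3x^3 + 4x^2 + 5x - 2
f'(x) = 9x^2 + 8x + 5
f''(x) = 18x + 8
f''(3) = 18 * 3 + 8
= 54 + 8
= 62
Since f''(3) > 0, the function is concave up (1)

1


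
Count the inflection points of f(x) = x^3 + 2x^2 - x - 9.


Inflection points occur where f''(x) = 0 and concavity changes.
f(x) = x^3 + 2x^2 - x - 9
f'(x) = 3x^2 + 4x - 1
f''(x) = 6x + 4
Set f''(x) = 0:
6x + 4 = 0
x = -4 / 6 = -2/3
Since f''(x) is linear (degree 1), it changes sign at this point.
Therefore there is exactly 1 inflection point.

1


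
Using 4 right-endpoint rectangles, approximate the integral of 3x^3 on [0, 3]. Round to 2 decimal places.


Right Riemann sum uses right endpoints of each subinterval.
Interval: [0, 3], n = 4
dx = (3 - 0) / 4 = 3/4
Right endpoints: [3/4, 3/2, 9/4, 3]
f values: [81/64, 81/8, 2187/64, 81]
Sum = dx * (sum of f values)
= 3/4 * 2025/16
= 6075/64 ≈ 94.92

94.92


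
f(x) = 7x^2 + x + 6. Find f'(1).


Differentiate term by term using power and sum rules:
f(x) = 7x^2 + x + 6
f'(x) = 14x + 1
Substitute x = 1:
f'(1) = 14 * 1 + 1
= 14 + 1
= 15

15


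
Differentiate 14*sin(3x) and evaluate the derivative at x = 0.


Apply the chain rule to differentiate 14*sin(3x):
d/dx [14*sin(3x)]
= 14 * cos(3x) * d/dx(3x)
= 14 * 3 * cos(3x)
= 42 * cos(3x)
Evaluate at x = 0:
= 42 * cos(0)
= 42 * 1
= 42

42


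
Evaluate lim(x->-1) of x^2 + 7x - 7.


Since polynomials are continuous, we use direct substitution.
lim(x->-1) of x^2 + 7x - 7
= 1 * (-1)^2 + 7 * (-1) - 7
= 1 - 7 - 7
= -13

-13


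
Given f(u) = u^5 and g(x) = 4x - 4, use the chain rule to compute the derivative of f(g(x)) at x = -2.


Using the chain rule: (f(g(x)))' = f'(g(x)) * g'(x)
First, find g(-2):
g(-2) = 4 * (-2) - 4 = -12
Next, f'(u) = 5u^4
And g'(x) = 4
So f'(g(-2)) * g'(-2)
= 5 * (-12)^4 * 4
= 5 * 20736 * 4
= 414720

414720


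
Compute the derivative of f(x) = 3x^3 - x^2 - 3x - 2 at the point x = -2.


Differentiate f(x) = 3x^3 - x^2 - 3x - 2 term by term:
f'(x) = 9x^2 - 2x - 3
Substitute x = -2:
f'(-2) = 9 * (-2)^2 - 2 * (-2) - 3
= 36 + 4 - 3
= 37

37


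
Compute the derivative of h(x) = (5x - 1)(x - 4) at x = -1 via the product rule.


Let u(x) = 5x - 1 and v(x) = x - 4
u'(x) = 5
v'(x) = 1
Product rule: h'(x) = u'(x)*v(x) + u(x)*v'(x)
= 5 * (x - 4) + (5x - 1) * 1
At x = -1:
u(-1) = 5 * (-1) - 1 = -6
v(-1) = 1 * (-1) - 4 = -5
h'(-1) = 5 * (-5) + (-6) * 1
= -25 - 6
= -31

-31


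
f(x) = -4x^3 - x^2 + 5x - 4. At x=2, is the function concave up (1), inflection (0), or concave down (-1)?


Concavity is determined by the sign of f''(x).
f(x) = -4x^3 - x^2 + 5x - 4
f'(x) = -12x^2 - 2x + 5
f''(x) = -24x - 2
f''(2) = -24 * 2 - 2
= -48 - 2
= -50
Since f''(2) < 0, the function is concave down (-1)

-1


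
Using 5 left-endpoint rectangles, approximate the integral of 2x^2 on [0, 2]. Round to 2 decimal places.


Left Riemann sum uses left endpoints of each subinterval.
Interval: [0, 2], n = 5
dx = (2 - 0) / 5 = 2/5
Left endpoints: [0, 2/5, 4/5, 6/5, 8/5]
f values: [0, 8/25, 32/25, 72/25, 128/25]
Sum = dx * (sum of f values)
= 2/5 * 48/5
= 96/25 = 3.84

3.84


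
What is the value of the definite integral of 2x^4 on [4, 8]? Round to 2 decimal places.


Find the antiderivative of 2x^4:
F(x) = 2/5 * x^5
Apply the Fundamental Theorem of Calculus:
F(8) - F(4)
= 2/5 * 8^5 - 2/5 * 4^5
= 2/5 * (32768 - 1024)
= 2/5 * 31744
= 63488/5 = 12697.60

12697.60


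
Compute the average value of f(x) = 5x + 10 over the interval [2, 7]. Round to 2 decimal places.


Average value = 1/(b-a) * integral from a to b of f(x) dx
First compute the integral of 5x + 10:
F(x) = (5/2)x^2 + 10x
F(7) = 5/2 * 49 + 10 * 7 = 385/2
F(2) = 5/2 * 4 + 10 * 2 = 30
Integral = 385/2 - 30 = 325/2
Average = (325/2) / (7 - 2) = (325/2) / 5
= 65/2 = 32.50

32.50


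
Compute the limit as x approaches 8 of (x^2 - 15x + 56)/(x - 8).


Direct substitution gives 0/0, so we factor the numerator.
Factor: (x^2 - 15x + 56) = (x - 8)(x - 7)
Cancel the common factor (x - 8):
(x^2 - 15x + 56)/(x - 8) = (x - 7)
Now substitute x = 8:
= (8) - (7) = 1

1


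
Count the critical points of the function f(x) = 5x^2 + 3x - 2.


Find where f'(x) = 0:
f'(x) = 10x + 3
Set f'(x) = 0:
10x + 3 = 0
x = -3 / 10 = -3/10
This is a linear equation in x, so there is exactly one solution.
Number of critical points: 1

1


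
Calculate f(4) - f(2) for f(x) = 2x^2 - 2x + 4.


Net change = f(b) - f(a)
f(x) = 2x^2 - 2x + 4
Compute f(4):
f(4) = 2 * 4^2 - 2 * 4 + 4
= 32 - 8 + 4
= 28
Compute f(2):
f(2) = 2 * 2^2 - 2 * 2 + 4
= 8 - 4 + 4
= 8
Net change = 28 - 8 = 20

20


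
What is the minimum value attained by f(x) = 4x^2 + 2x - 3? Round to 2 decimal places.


For a quadratic f(x) = ax^2 + bx + c with a > 0, the minimum is at the vertex.
Vertex x-coordinate: x = -b/(2a)
x = -(2) / (2 * 4)
x = -2/8 = -1/4
Substitute back to find the minimum value:
f(-1/4) = 4 * (-1/4)^2 + 2 * (-1/4) - 3
= 1/4 - 1/2 - 3
= -13/4 = -3.25

-3.25


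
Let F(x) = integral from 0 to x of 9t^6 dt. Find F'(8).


By the Fundamental Theorem of Calculus (Part 1):
If F(x) = integral from 0 to x of f(t) dt, then F'(x) = f(x)
Here f(t) = 9t^6
So F'(x) = 9x^6
Evaluate at x = 8:
F'(8) = 9 * 8^6
= 9 * 262144
= 2359296

2359296


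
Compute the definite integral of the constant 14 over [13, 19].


The integral of a constant k over [a, b] equals k * (b - a).
integral from 13 to 19 of 14 dx
= 14 * (19 - 13)
= 14 * 6
= 84

84


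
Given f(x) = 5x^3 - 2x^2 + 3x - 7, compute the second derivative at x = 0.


First derivative:
f'(x) = 15x^2 - 4x + 3
Second derivative:
f''(x) = 30x - 4
Substitute x = 0:
f''(0) = 30 * 0 - 4
= 0 - 4
= -4

-4


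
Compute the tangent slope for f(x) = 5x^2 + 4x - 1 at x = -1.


The slope of the tangent line equals f'(x) at the point.
f(x) = 5x^2 + 4x - 1
f'(x) = 10x + 4
At x = -1:
f'(-1) = 10 * (-1) + 4
= -10 + 4
= -6

-6


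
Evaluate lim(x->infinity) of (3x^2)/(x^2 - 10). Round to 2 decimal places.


For limits at infinity with equal-degree polynomials,
we compare leading coefficients.
Numerator leading term: 3x^2
Denominator leading term: x^2
Divide both by x^2:
lim = (3) / (1 - 10/x^2)
As x -> infinity, the 1/x and 1/x^2 terms vanish:
= 3/1 = 3 = 3.00

3.00


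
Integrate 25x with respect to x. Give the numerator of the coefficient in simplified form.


Apply the power rule for integration:
integral of ax^n dx = a/(n+1) * x^(n+1) + C
integral of 25x dx
= 25/2 * x^2 + C
The coefficient in lowest terms is 25/2, and its numerator is 25

25


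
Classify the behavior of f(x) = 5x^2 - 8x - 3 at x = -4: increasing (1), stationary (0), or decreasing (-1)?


Compute f'(x) to determine behavior:
f'(x) = 10x - 8
f'(-4) = 10 * (-4) - 8
= -40 - 8
= -48
Since f'(-4) < 0, the function is decreasing (-1)

-1


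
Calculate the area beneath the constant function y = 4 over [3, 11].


The area under a constant function y = 4 is a rectangle.
Width = 11 - 3 = 8
Height = 4
Area = width * height
= 8 * 4
= 32

32


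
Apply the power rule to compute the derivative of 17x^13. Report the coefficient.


We apply the power rule: d/dx [ax^n] = a*n * x^(n-1)
d/dx [17x^13]
= 17 * 13 * x^(13-1)
= 221x^12
The coefficient is 221

221


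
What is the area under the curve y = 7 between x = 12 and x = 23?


The area under a constant function y = 7 is a rectangle.
Width = 23 - 12 = 11
Height = 7
Area = width * height
= 11 * 7
= 77

77


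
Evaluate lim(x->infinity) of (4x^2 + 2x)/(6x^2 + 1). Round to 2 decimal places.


For limits at infinity with equal-degree polynomials,
we compare leading coefficients.
Numerator leading term: 4x^2
Denominator leading term: 6x^2
Divide both by x^2:
lim = (4 + 2/x) / (6 + 1/x^2)
As x -> infinity, the 1/x and 1/x^2 terms vanish:
= 4/6 = 2/3 ≈ 0.67

0.67


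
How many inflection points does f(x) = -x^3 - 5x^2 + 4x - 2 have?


Inflection points occur where f''(x) = 0 and concavity changes.
f(x) = -x^3 - 5x^2 + 4x - 2
f'(x) = -3x^2 - 10x + 4
f''(x) = -6x - 10
Set f''(x) = 0:
-6x - 10 = 0
x = 10 / (-6) = -5/3
Since f''(x) is linear (degree 1), it changes sign at this point.
Therefore there is exactly 1 inflection point.

1


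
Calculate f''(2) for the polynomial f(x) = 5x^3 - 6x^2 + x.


First derivative:
f'(x) = 15x^2 - 12x + 1
Second derivative:
f''(x) = 30x - 12
Substitute x = 2:
f''(2) = 30 * 2 - 12
= 60 - 12
= 48

48


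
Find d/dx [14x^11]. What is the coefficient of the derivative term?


We apply the power rule: d/dx [ax^n] = a*n * x^(n-1)
d/dx [14x^11]
= 14 * 11 * x^(11-1)
= 154x^10
The coefficient is 154

154


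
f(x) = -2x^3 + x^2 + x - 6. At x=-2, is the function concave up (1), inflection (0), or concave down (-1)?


Concavity is determined by the sign of f''(x).
f(x) = -2x^3 + x^2 + x - 6
f'(x) = -6x^2 + 2x + 1
f''(x) = -12x + 2
f''(-2) = -12 * (-2) + 2
= 24 + 2
= 26
Since f''(-2) > 0, the function is concave up (1)

1


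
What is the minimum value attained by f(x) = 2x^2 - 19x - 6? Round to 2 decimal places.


For a quadratic f(x) = ax^2 + bx + c with a > 0, the minimum is at the vertex.
Vertex x-coordinate: x = -b/(2a)
x = -(-19) / (2 * 2)
x = 19/4
Substitute back to find the minimum value:
f(19/4) = 2 * (19/4)^2 - 19 * (19/4) - 6
= 361/8 - 361/4 - 6
= -409/8 ≈ -51.13

-51.13


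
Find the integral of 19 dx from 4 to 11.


The integral of a constant k over [a, b] equals k * (b - a).
integral from 4 to 11 of 19 dx
= 19 * (11 - 4)
= 19 * 7
= 133

133


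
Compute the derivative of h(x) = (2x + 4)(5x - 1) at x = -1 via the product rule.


Let u(x) = 2x + 4 and v(x) = 5x - 1
u'(x) = 2
v'(x) = 5
Product rule: h'(x) = u'(x)*v(x) + u(x)*v'(x)
= 2 * (5x - 1) + (2x + 4) * 5
At x = -1:
u(-1) = 2 * (-1) + 4 = 2
v(-1) = 5 * (-1) - 1 = -6
h'(-1) = 2 * (-6) + 2 * 5
= -12 + 10
= -2

-2


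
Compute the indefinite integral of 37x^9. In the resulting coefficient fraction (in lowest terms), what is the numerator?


Apply the power rule for integration:
integral of ax^n dx = a/(n+1) * x^(n+1) + C
integral of 37x^9 dx
= 37/10 * x^10 + C
The coefficient in lowest terms is 37/10, and its numerator is 37

37


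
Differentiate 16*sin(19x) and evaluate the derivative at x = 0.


Apply the chain rule to differentiate 16*sin(19x):
d/dx [16*sin(19x)]
= 16 * cos(19x) * d/dx(19x)
= 16 * 19 * cos(19x)
= 304 * cos(19x)
Evaluate at x = 0:
= 304 * cos(0)
= 304 * 1
= 304

304


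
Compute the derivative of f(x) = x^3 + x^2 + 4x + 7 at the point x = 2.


Differentiate f(x) = x^3 + x^2 + 4x + 7 term by term:
f'(x) = 3x^2 + 2x + 4
Substitute x = 2:
f'(2) = 3 * 2^2 + 2 * 2 + 4
= 12 + 4 + 4
= 20

20


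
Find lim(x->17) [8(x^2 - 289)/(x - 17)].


Direct substitution gives 0/0, so we factor the numerator.
Factor: 8(x^2 - 289) = 8 * (x - 17)(x + 17)
Cancel the common factor (x - 17):
8(x^2 - 289)/(x - 17) = 8 * (x + 17)
Now substitute x = 17:
= 8 * (17 + 17) = 272

272


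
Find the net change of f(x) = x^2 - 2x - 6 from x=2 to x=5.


Net change = f(b) - f(a)
f(x) = x^2 - 2x - 6
Compute f(5):
f(5) = 1 * 5^2 - 2 * 5 - 6
= 25 - 10 - 6
= 9
Compute f(2):
f(2) = 1 * 2^2 - 2 * 2 - 6
= 4 - 4 - 6
= -6
Net change = 9 - (-6) = 15

15


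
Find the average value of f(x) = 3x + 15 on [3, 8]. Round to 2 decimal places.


Average value = 1/(b-a) * integral from a to b of f(x) dx
First compute the integral of 3x + 15:
F(x) = (3/2)x^2 + 15x
F(8) = 3/2 * 64 + 15 * 8 = 216
F(3) = 3/2 * 9 + 15 * 3 = 117/2
Integral = 216 - 117/2 = 315/2
Average = (315/2) / (8 - 3) = (315/2) / 5
= 63/2 = 31.50

31.50


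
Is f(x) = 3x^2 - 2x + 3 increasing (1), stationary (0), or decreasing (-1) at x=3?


Compute f'(x) to determine behavior:
f'(x) = 6x - 2
f'(3) = 6 * 3 - 2
= 18 - 2
= 16
Since f'(3) > 0, the function is increasing (1)

1


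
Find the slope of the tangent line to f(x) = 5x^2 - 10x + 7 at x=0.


The slope of the tangent line equals f'(x) at the point.
f(x) = 5x^2 - 10x + 7
f'(x) = 10x - 10
At x = 0:
f'(0) = 10 * 0 - 10
= 0 - 10
= -10

-10


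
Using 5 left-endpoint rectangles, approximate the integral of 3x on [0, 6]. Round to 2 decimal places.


Left Riemann sum uses left endpoints of each subinterval.
Interval: [0, 6], n = 5
dx = (6 - 0) / 5 = 6/5
Left endpoints: [0, 6/5, 12/5, 18/5, 24/5]
f values: [0, 18/5, 36/5, 54/5, 72/5]
Sum = dx * (sum of f values)
= 6/5 * 36
= 216/5 = 43.20

43.20


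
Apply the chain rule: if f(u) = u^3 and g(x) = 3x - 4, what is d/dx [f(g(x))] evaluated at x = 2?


Using the chain rule: (f(g(x)))' = f'(g(x)) * g'(x)
First, find g(2):
g(2) = 3 * 2 - 4 = 2
Next, f'(u) = 3u^2
And g'(x) = 3
So f'(g(2)) * g'(2)
= 3 * 2^2 * 3
= 3 * 4 * 3
= 36

36


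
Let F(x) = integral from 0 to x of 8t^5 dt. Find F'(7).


By the Fundamental Theorem of Calculus (Part 1):
If F(x) = integral from 0 to x of f(t) dt, then F'(x) = f(x)
Here f(t) = 8t^5
So F'(x) = 8x^5
Evaluate at x = 7:
F'(7) = 8 * 7^5
= 8 * 16807
= 134456

134456


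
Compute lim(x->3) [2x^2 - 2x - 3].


Since polynomials are continuous, we use direct substitution.
lim(x->3) of 2x^2 - 2x - 3
= 2 * 3^2 - 2 * 3 - 3
= 18 - 6 - 3
= 9

9


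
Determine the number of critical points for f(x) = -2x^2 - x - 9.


Find where f'(x) = 0:
f'(x) = -4x - 1
Set f'(x) = 0:
-4x - 1 = 0
x = 1 / (-4) = -1/4
This is a linear equation in x, so there is exactly one solution.
Number of critical points: 1

1


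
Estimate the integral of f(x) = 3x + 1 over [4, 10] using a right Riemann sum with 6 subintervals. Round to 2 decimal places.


Right Riemann sum uses right endpoints of each subinterval.
Interval: [4, 10], n = 6
dx = (10 - 4) / 6 = 1
Right endpoints: [5, 6, 7, 8, 9, 10]
f values: [16, 19, 22, 25, 28, 31]
Sum = dx * (sum of f values)
= 1 * 141
= 141 = 141.00

141.00


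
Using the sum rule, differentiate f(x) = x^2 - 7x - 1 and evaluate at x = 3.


Differentiate term by term using power and sum rules:
f(x) = x^2 - 7x - 1
f'(x) = 2x - 7
Substitute x = 3:
f'(3) = 2 * 3 - 7
= 6 - 7
= -1

-1


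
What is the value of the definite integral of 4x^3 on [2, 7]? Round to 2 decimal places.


Find the antiderivative of 4x^3:
F(x) = 4/4 * x^4
Apply the Fundamental Theorem of Calculus:
F(7) - F(2)
= 4/4 * 7^4 - 4/4 * 2^4
= 4/4 * (2401 - 16)
= 4/4 * 2385
= 2385 = 2385.00

2385.00


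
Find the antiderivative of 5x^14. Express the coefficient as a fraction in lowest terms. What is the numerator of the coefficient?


Apply the power rule for integration:
integral of ax^n dx = a/(n+1) * x^(n+1) + C
integral of 5x^14 dx
= 5/15 * x^15 + C
= 1/3 * x^15 + C
The coefficient in lowest terms is 1/3, and its numerator is 1

1


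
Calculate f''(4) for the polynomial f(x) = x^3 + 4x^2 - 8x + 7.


First derivative:
f'(x) = 3x^2 + 8x - 8
Second derivative:
f''(x) = 6x + 8
Substitute x = 4:
f''(4) = 6 * 4 + 8
= 24 + 8
= 32

32


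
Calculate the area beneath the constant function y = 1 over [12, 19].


The area under a constant function y = 1 is a rectangle.
Width = 19 - 12 = 7
Height = 1
Area = width * height
= 7 * 1
= 7

7


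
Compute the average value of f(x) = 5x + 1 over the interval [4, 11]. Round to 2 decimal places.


Average value = 1/(b-a) * integral from a to b of f(x) dx
First compute the integral of 5x + 1:
F(x) = (5/2)x^2 + x
F(11) = 5/2 * 121 + 1 * 11 = 627/2
F(4) = 5/2 * 16 + 1 * 4 = 44
Integral = 627/2 - 44 = 539/2
Average = (539/2) / (11 - 4) = (539/2) / 7
= 77/2 = 38.50

38.50


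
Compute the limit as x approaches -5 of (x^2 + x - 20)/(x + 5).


Direct substitution gives 0/0, so we factor the numerator.
Factor: (x^2 + x - 20) = (x + 5)(x - 4)
Cancel the common factor (x + 5):
(x^2 + x - 20)/(x + 5) = (x - 4)
Now substitute x = -5:
= (-5) - (4) = -9

-9


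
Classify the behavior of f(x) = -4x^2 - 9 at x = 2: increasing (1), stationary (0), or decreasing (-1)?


Compute f'(x) to determine behavior:
f'(x) = -8x
f'(2) = -8 * 2 + 0
= -16 + 0
= -16
Since f'(2) < 0, the function is decreasing (-1)

-1


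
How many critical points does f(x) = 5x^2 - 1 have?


Find where f'(x) = 0:
f'(x) = 10x
Set f'(x) = 0:
10x = 0
x = 0 / 10 = 0
This is a linear equation in x, so there is exactly one solution.
Number of critical points: 1

1


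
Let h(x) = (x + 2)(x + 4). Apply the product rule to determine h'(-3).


Let u(x) = x + 2 and v(x) = x + 4
u'(x) = 1
v'(x) = 1
Product rule: h'(x) = u'(x)*v(x) + u(x)*v'(x)
= 1 * (x + 4) + (x + 2) * 1
At x = -3:
u(-3) = 1 * (-3) + 2 = -1
v(-3) = 1 * (-3) + 4 = 1
h'(-3) = 1 * 1 + (-1) * 1
= 1 - 1
= 0

0


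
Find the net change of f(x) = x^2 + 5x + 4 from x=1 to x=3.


Net change = f(b) - f(a)
f(x) = x^2 + 5x + 4
Compute f(3):
f(3) = 1 * 3^2 + 5 * 3 + 4
= 9 + 15 + 4
= 28
Compute f(1):
f(1) = 1 * 1^2 + 5 * 1 + 4
= 1 + 5 + 4
= 10
Net change = 28 - 10 = 18

18


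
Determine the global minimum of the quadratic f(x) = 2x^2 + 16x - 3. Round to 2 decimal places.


For a quadratic f(x) = ax^2 + bx + c with a > 0, the minimum is at the vertex.
Vertex x-coordinate: x = -b/(2a)
x = -(16) / (2 * 2)
x = -16/4 = -4
Substitute back to find the minimum value:
f(-4) = 2 * (-4)^2 + 16 * (-4) - 3
= 32 - 64 - 3
= -35 = -35.00

-35.00


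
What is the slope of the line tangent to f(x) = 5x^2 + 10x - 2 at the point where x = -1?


The slope of the tangent line equals f'(x) at the point.
f(x) = 5x^2 + 10x - 2
f'(x) = 10x + 10
At x = -1:
f'(-1) = 10 * (-1) + 10
= -10 + 10
= 0

0


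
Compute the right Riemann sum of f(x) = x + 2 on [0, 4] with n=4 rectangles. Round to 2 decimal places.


Right Riemann sum uses right endpoints of each subinterval.
Interval: [0, 4], n = 4
dx = (4 - 0) / 4 = 1
Right endpoints: [1, 2, 3, 4]
f values: [3, 4, 5, 6]
Sum = dx * (sum of f values)
= 1 * 18
= 18 = 18.00

18.00


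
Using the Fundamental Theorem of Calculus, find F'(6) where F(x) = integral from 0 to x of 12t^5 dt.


By the Fundamental Theorem of Calculus (Part 1):
If F(x) = integral from 0 to x of f(t) dt, then F'(x) = f(x)
Here f(t) = 12t^5
So F'(x) = 12x^5
Evaluate at x = 6:
F'(6) = 12 * 6^5
= 12 * 7776
= 93312

93312


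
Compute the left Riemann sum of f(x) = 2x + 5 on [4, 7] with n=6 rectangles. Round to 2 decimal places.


Left Riemann sum uses left endpoints of each subinterval.
Interval: [4, 7], n = 6
dx = (7 - 4) / 6 = 1/2
Left endpoints: [4, 9/2, 5, 11/2, 6, 13/2]
f values: [13, 14, 15, 16, 17, 18]
Sum = dx * (sum of f values)
= 1/2 * 93
= 93/2 = 46.50

46.50


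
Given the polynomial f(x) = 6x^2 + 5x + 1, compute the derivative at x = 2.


Differentiate term by term using power and sum rules:
f(x) = 6x^2 + 5x + 1
f'(x) = 12x + 5
Substitute x = 2:
f'(2) = 12 * 2 + 5
= 24 + 5
= 29

29


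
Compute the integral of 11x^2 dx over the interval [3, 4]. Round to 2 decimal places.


Find the antiderivative of 11x^2:
F(x) = 11/3 * x^3
Apply the Fundamental Theorem of Calculus:
F(4) - F(3)
= 11/3 * 4^3 - 11/3 * 3^3
= 11/3 * (64 - 27)
= 11/3 * 37
= 407/3 ≈ 135.67

135.67


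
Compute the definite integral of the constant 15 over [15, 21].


The integral of a constant k over [a, b] equals k * (b - a).
integral from 15 to 21 of 15 dx
= 15 * (21 - 15)
= 15 * 6
= 90

90


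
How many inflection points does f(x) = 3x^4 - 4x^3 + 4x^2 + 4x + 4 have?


Inflection points occur where f''(x) = 0 and concavity changes.
f(x) = 3x^4 - 4x^3 + 4x^2 + 4x + 4
f'(x) = 12x^3 - 12x^2 + 8x + 4
f''(x) = 36x^2 - 24x + 8
This is a quadratic in x. Use the discriminant to count real roots.
Discriminant = (-24)^2 - 4 * 36 * 8
= 576 - 1152
= -576
Since discriminant < 0, f''(x) = 0 has no real solutions.
Number of inflection points: 0

0


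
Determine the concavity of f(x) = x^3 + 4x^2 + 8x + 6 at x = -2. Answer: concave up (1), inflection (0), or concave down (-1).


Concavity is determined by the sign of f''(x).
f(x) = x^3 + 4x^2 + 8x + 6
f'(x) = 3x^2 + 8x + 8
f''(x) = 6x + 8
f''(-2) = 6 * (-2) + 8
= -12 + 8
= -4
Since f''(-2) < 0, the function is concave down (-1)

-1


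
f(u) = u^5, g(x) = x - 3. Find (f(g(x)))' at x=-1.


Using the chain rule: (f(g(x)))' = f'(g(x)) * g'(x)
First, find g(-1):
g(-1) = 1 * (-1) - 3 = -4
Next, f'(u) = 5u^4
And g'(x) = 1
So f'(g(-1)) * g'(-1)
= 5 * (-4)^4 * 1
= 5 * 256 * 1
= 1280

1280


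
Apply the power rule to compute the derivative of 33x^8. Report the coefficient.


We apply the power rule: d/dx [ax^n] = a*n * x^(n-1)
d/dx [33x^8]
= 33 * 8 * x^(8-1)
= 264x^7
The coefficient is 264

264


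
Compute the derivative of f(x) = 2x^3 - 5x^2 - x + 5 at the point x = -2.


Differentiate f(x) = 2x^3 - 5x^2 - x + 5 term by term:
f'(x) = 6x^2 - 10x - 1
Substitute x = -2:
f'(-2) = 6 * (-2)^2 - 10 * (-2) - 1
= 24 + 20 - 1
= 43

43


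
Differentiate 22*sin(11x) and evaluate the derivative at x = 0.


Apply the chain rule to differentiate 22*sin(11x):
d/dx [22*sin(11x)]
= 22 * cos(11x) * d/dx(11x)
= 22 * 11 * cos(11x)
= 242 * cos(11x)
Evaluate at x = 0:
= 242 * cos(0)
= 242 * 1
= 242

242


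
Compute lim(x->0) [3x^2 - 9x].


Since polynomials are continuous, we use direct substitution.
lim(x->0) of 3x^2 - 9x
= 3 * 0^2 - 9 * 0 + 0
= 0 + 0 + 0
= 0

0


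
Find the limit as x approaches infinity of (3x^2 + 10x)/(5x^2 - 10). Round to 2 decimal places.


For limits at infinity with equal-degree polynomials,
we compare leading coefficients.
Numerator leading term: 3x^2
Denominator leading term: 5x^2
Divide both by x^2:
lim = (3 + 10/x) / (5 - 10/x^2)
As x -> infinity, the 1/x and 1/x^2 terms vanish:
= 3/5 = 0.60

0.60


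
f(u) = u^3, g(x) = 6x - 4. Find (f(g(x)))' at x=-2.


Using the chain rule: (f(g(x)))' = f'(g(x)) * g'(x)
First, find g(-2):
g(-2) = 6 * (-2) - 4 = -16
Next, f'(u) = 3u^2
And g'(x) = 6
So f'(g(-2)) * g'(-2)
= 3 * (-16)^2 * 6
= 3 * 256 * 6
= 4608

4608


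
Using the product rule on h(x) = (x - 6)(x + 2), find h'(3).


Let u(x) = x - 6 and v(x) = x + 2
u'(x) = 1
v'(x) = 1
Product rule: h'(x) = u'(x)*v(x) + u(x)*v'(x)
= 1 * (x + 2) + (x - 6) * 1
At x = 3:
u(3) = 1 * 3 - 6 = -3
v(3) = 1 * 3 + 2 = 5
h'(3) = 1 * 5 + (-3) * 1
= 5 - 3
= 2

2


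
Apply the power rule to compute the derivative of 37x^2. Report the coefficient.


We apply the power rule: d/dx [ax^n] = a*n * x^(n-1)
d/dx [37x^2]
= 37 * 2 * x^(2-1)
= 74x
The coefficient is 74

74


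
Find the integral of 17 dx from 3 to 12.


The integral of a constant k over [a, b] equals k * (b - a).
integral from 3 to 12 of 17 dx
= 17 * (12 - 3)
= 17 * 9
= 153

153


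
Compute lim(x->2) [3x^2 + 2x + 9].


Since polynomials are continuous, we use direct substitution.
lim(x->2) of 3x^2 + 2x + 9
= 3 * 2^2 + 2 * 2 + 9
= 12 + 4 + 9
= 25

25


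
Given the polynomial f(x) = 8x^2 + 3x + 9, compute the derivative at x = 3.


Differentiate term by term using power and sum rules:
f(x) = 8x^2 + 3x + 9
f'(x) = 16x + 3
Substitute x = 3:
f'(3) = 16 * 3 + 3
= 48 + 3
= 51

51


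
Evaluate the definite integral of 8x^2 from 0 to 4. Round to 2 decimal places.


Find the antiderivative of 8x^2:
F(x) = 8/3 * x^3
Apply the Fundamental Theorem of Calculus:
F(4) - F(0)
= 8/3 * 4^3 - 8/3 * 0^3
= 8/3 * (64 - 0)
= 8/3 * 64
= 512/3 ≈ 170.67

170.67


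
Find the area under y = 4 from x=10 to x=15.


The area under a constant function y = 4 is a rectangle.
Width = 15 - 10 = 5
Height = 4
Area = width * height
= 5 * 4
= 20

20


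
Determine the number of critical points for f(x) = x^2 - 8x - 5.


Find where f'(x) = 0:
f'(x) = 2x - 8
Set f'(x) = 0:
2x - 8 = 0
x = 8 / 2 = 4
This is a linear equation in x, so there is exactly one solution.
Number of critical points: 1

1


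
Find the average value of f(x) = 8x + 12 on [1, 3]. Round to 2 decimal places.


Average value = 1/(b-a) * integral from a to b of f(x) dx
First compute the integral of 8x + 12:
F(x) = 4x^2 + 12x
F(3) = 4 * 9 + 12 * 3 = 72
F(1) = 4 * 1 + 12 * 1 = 16
Integral = 72 - 16 = 56
Average = 56 / (3 - 1) = 56 / 2
= 28 = 28.00

28.00


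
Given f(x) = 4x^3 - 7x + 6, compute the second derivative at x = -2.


First derivative:
f'(x) = 12x^2 - 7
Second derivative:
f''(x) = 24x
Substitute x = -2:
f''(-2) = 24 * (-2) + 0
= -48 + 0
= -48

-48


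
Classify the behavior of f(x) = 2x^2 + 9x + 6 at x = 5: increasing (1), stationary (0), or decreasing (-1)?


Compute f'(x) to determine behavior:
f'(x) = 4x + 9
f'(5) = 4 * 5 + 9
= 20 + 9
= 29
Since f'(5) > 0, the function is increasing (1)

1


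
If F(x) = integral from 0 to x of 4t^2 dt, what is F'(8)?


By the Fundamental Theorem of Calculus (Part 1):
If F(x) = integral from 0 to x of f(t) dt, then F'(x) = f(x)
Here f(t) = 4t^2
So F'(x) = 4x^2
Evaluate at x = 8:
F'(8) = 4 * 8^2
= 4 * 64
= 256

256


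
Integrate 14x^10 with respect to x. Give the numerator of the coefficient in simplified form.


Apply the power rule for integration:
integral of ax^n dx = a/(n+1) * x^(n+1) + C
integral of 14x^10 dx
= 14/11 * x^11 + C
The coefficient in lowest terms is 14/11, and its numerator is 14

14


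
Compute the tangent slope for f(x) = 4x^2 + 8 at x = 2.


The slope of the tangent line equals f'(x) at the point.
f(x) = 4x^2 + 8
f'(x) = 8x
At x = 2:
f'(2) = 8 * 2 + 0
= 16 + 0
= 16

16


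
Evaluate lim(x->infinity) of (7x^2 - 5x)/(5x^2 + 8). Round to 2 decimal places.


For limits at infinity with equal-degree polynomials,
we compare leading coefficients.
Numerator leading term: 7x^2
Denominator leading term: 5x^2
Divide both by x^2:
lim = (7 - 5/x) / (5 + 8/x^2)
As x -> infinity, the 1/x and 1/x^2 terms vanish:
= 7/5 = 1.40

1.40


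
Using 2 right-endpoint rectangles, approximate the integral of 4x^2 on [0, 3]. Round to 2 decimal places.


Right Riemann sum uses right endpoints of each subinterval.
Interval: [0, 3], n = 2
dx = (3 - 0) / 2 = 3/2
Right endpoints: [3/2, 3]
f values: [9, 36]
Sum = dx * (sum of f values)
= 3/2 * 45
= 135/2 = 67.50

67.50


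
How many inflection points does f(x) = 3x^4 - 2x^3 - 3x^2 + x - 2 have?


Inflection points occur where f''(x) = 0 and concavity changes.
f(x) = 3x^4 - 2x^3 - 3x^2 + x - 2
f'(x) = 12x^3 - 6x^2 - 6x + 1
f''(x) = 36x^2 - 12x - 6
This is a quadratic in x. Use the discriminant to count real roots.
Discriminant = (-12)^2 - 4 * 36 * (-6)
= 144 - (-864)
= 1008
Since discriminant > 0, f''(x) = 0 has 2 distinct real solutions.
A quadratic with two distinct real roots changes sign at each root, so concavity changes at both.
Number of inflection points: 2

2


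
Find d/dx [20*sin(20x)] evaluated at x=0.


Apply the chain rule to differentiate 20*sin(20x):
d/dx [20*sin(20x)]
= 20 * cos(20x) * d/dx(20x)
= 20 * 20 * cos(20x)
= 400 * cos(20x)
Evaluate at x = 0:
= 400 * cos(0)
= 400 * 1
= 400

400


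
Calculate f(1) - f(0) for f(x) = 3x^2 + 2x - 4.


Net change = f(b) - f(a)
f(x) = 3x^2 + 2x - 4
Compute f(1):
f(1) = 3 * 1^2 + 2 * 1 - 4
= 3 + 2 - 4
= 1
Compute f(0):
f(0) = 3 * 0^2 + 2 * 0 - 4
= 0 + 0 - 4
= -4
Net change = 1 - (-4) = 5

5


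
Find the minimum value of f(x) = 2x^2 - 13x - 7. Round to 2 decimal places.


For a quadratic f(x) = ax^2 + bx + c with a > 0, the minimum is at the vertex.
Vertex x-coordinate: x = -b/(2a)
x = -(-13) / (2 * 2)
x = 13/4
Substitute back to find the minimum value:
f(13/4) = 2 * (13/4)^2 - 13 * (13/4) - 7
= 169/8 - 169/4 - 7
= -225/8 ≈ -28.13

-28.13


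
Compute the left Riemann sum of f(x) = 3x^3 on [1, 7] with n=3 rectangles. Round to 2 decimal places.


Left Riemann sum uses left endpoints of each subinterval.
Interval: [1, 7], n = 3
dx = (7 - 1) / 3 = 2
Left endpoints: [1, 3, 5]
f values: [3, 81, 375]
Sum = dx * (sum of f values)
= 2 * 459
= 918 = 918.00

918.00


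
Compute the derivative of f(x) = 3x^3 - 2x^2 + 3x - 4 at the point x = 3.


Differentiate f(x) = 3x^3 - 2x^2 + 3x - 4 term by term:
f'(x) = 9x^2 - 4x + 3
Substitute x = 3:
f'(3) = 9 * 3^2 - 4 * 3 + 3
= 81 - 12 + 3
= 72

72


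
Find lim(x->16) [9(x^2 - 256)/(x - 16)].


Direct substitution gives 0/0, so we factor the numerator.
Factor: 9(x^2 - 256) = 9 * (x - 16)(x + 16)
Cancel the common factor (x - 16):
9(x^2 - 256)/(x - 16) = 9 * (x + 16)
Now substitute x = 16:
= 9 * (16 + 16) = 288

288


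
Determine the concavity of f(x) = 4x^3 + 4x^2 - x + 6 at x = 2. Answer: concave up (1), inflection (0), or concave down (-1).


Concavity is determined by the sign of f''(x).
f(x) = 4x^3 + 4x^2 - x + 6
f'(x) = 12x^2 + 8x - 1
f''(x) = 24x + 8
f''(2) = 24 * 2 + 8
= 48 + 8
= 56
Since f''(2) > 0, the function is concave up (1)

1


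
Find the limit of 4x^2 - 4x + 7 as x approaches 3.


Since polynomials are continuous, we use direct substitution.
lim(x->3) of 4x^2 - 4x + 7
= 4 * 3^2 - 4 * 3 + 7
= 36 - 12 + 7
= 31

31


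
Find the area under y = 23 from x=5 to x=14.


The area under a constant function y = 23 is a rectangle.
Width = 14 - 5 = 9
Height = 23
Area = width * height
= 9 * 23
= 207

207


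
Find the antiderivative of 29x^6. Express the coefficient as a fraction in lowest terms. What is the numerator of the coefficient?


Apply the power rule for integration:
integral of ax^n dx = a/(n+1) * x^(n+1) + C
integral of 29x^6 dx
= 29/7 * x^7 + C
The coefficient in lowest terms is 29/7, and its numerator is 29

29


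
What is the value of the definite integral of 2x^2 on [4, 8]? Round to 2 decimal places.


Find the antiderivative of 2x^2:
F(x) = 2/3 * x^3
Apply the Fundamental Theorem of Calculus:
F(8) - F(4)
= 2/3 * 8^3 - 2/3 * 4^3
= 2/3 * (512 - 64)
= 2/3 * 448
= 896/3 ≈ 298.67

298.67
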